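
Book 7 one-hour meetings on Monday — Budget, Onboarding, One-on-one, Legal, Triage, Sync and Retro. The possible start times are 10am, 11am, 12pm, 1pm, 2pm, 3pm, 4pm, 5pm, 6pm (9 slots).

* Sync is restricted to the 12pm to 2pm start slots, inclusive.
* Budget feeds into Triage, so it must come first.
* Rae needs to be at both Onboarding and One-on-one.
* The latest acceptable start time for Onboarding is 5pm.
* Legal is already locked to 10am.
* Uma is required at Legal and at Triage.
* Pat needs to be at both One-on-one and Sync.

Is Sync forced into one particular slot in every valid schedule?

Sync can be 12pm (e.g. Sync -> 12pm, One-on-one -> 11am, Budget -> 10am, Legal -> 10am, Triage -> 11am, Retro -> 10am, Onboarding -> 10am) or 1pm (e.g. Legal -> 10am; Triage -> 11am; Onboarding -> 10am; Sync -> 1pm; Budget -> 10am; Retro -> 10am; One-on-one -> 11am).

No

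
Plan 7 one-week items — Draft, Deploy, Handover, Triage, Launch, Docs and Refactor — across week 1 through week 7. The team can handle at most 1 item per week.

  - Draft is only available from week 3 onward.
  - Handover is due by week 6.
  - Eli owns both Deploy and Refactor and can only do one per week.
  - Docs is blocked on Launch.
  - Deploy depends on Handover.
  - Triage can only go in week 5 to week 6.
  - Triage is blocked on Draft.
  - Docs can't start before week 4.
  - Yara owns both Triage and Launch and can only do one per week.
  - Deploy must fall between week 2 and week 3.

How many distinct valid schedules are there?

Splitting on Draft: it can be week 3 (6), week 4 (18), week 5 (9). Listing each branch's schedules as (Deploy, Handover, Triage, Launch, Docs, Refactor) by week number:
Draft=week 3: (2,1,5,4,6,7) (2,1,5,4,7,6) (2,1,5,6,7,4) (2,1,6,4,5,7) (2,1,6,4,7,5) (2,1,6,5,7,4) — 6.
Draft=week 4: (2,1,5,3,6,7) (2,1,5,3,7,6) (2,1,5,6,7,3) (2,1,6,3,5,7) (2,1,6,3,7,5) (2,1,6,5,7,3) (3,1,5,2,6,7) (3,1,5,2,7,6) (3,1,5,6,7,2) (3,1,6,2,5,7) (3,1,6,2,7,5) (3,1,6,5,7,2) (3,2,5,1,6,7) (3,2,5,1,7,6) (3,2,5,6,7,1) (3,2,6,1,5,7) (3,2,6,1,7,5) (3,2,6,5,7,1) — 18.
Draft=week 5: (2,1,6,3,4,7) (2,1,6,3,7,4) (2,1,6,4,7,3) (3,1,6,2,4,7) (3,1,6,2,7,4) (3,1,6,4,7,2) (3,2,6,1,4,7) (3,2,6,1,7,4) (3,2,6,4,7,1) — 9.
Summing: 6 + 18 + 9 = 33.

33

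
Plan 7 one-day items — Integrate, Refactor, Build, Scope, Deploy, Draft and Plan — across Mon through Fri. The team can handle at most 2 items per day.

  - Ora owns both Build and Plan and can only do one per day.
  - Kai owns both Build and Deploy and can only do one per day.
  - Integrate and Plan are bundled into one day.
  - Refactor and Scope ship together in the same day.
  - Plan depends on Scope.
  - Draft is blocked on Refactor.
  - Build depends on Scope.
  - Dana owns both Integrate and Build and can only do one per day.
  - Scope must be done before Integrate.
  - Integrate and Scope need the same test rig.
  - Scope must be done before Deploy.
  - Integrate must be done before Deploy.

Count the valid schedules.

Splitting on Integrate: it can be Tue (18), Wed (16), Thu (8). Listing each branch's schedules as (Refactor, Build, Scope, Deploy, Draft, Plan):
Integrate=Tue: (Mon,Wed,Mon,Thu,Wed,Tue) (Mon,Wed,Mon,Thu,Thu,Tue) (Mon,Wed,Mon,Thu,Fri,Tue) (Mon,Wed,Mon,Fri,Wed,Tue) (Mon,Wed,Mon,Fri,Thu,Tue) (Mon,Wed,Mon,Fri,Fri,Tue) (Mon,Thu,Mon,Wed,Wed,Tue) (Mon,Thu,Mon,Wed,Thu,Tue) (Mon,Thu,Mon,Wed,Fri,Tue) (Mon,Thu,Mon,Fri,Wed,Tue) (Mon,Thu,Mon,Fri,Thu,Tue) (Mon,Thu,Mon,Fri,Fri,Tue) (Mon,Fri,Mon,Wed,Wed,Tue) (Mon,Fri,Mon,Wed,Thu,Tue) (Mon,Fri,Mon,Wed,Fri,Tue) (Mon,Fri,Mon,Thu,Wed,Tue) (Mon,Fri,Mon,Thu,Thu,Tue) (Mon,Fri,Mon,Thu,Fri,Tue) — 18.
Integrate=Wed: (Mon,Tue,Mon,Thu,Tue,Wed) (Mon,Tue,Mon,Thu,Thu,Wed) (Mon,Tue,Mon,Thu,Fri,Wed) (Mon,Tue,Mon,Fri,Tue,Wed) (Mon,Tue,Mon,Fri,Thu,Wed) (Mon,Tue,Mon,Fri,Fri,Wed) (Mon,Thu,Mon,Fri,Tue,Wed) (Mon,Thu,Mon,Fri,Thu,Wed) (Mon,Thu,Mon,Fri,Fri,Wed) (Mon,Fri,Mon,Thu,Tue,Wed) (Mon,Fri,Mon,Thu,Thu,Wed) (Mon,Fri,Mon,Thu,Fri,Wed) (Tue,Thu,Tue,Fri,Thu,Wed) (Tue,Thu,Tue,Fri,Fri,Wed) (Tue,Fri,Tue,Thu,Thu,Wed) (Tue,Fri,Tue,Thu,Fri,Wed) — 16.
Integrate=Thu: (Mon,Tue,Mon,Fri,Tue,Thu) (Mon,Tue,Mon,Fri,Wed,Thu) (Mon,Tue,Mon,Fri,Fri,Thu) (Mon,Wed,Mon,Fri,Tue,Thu) (Mon,Wed,Mon,Fri,Wed,Thu) (Mon,Wed,Mon,Fri,Fri,Thu) (Tue,Wed,Tue,Fri,Wed,Thu) (Tue,Wed,Tue,Fri,Fri,Thu) — 8.
Summing: 18 + 16 + 8 = 42.

42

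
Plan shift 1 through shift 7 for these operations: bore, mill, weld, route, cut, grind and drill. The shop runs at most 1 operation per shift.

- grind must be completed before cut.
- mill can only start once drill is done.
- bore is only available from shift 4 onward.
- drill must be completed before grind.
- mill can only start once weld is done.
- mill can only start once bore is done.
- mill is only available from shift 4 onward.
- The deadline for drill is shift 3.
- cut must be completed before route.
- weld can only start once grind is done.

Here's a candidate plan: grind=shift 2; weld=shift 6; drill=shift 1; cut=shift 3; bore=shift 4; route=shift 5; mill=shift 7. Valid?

Yes

mill is only available from shift 4 onward — holds.
grind must be completed before cut — holds.
drill must be completed before grind — holds.
mill can only start once bore is done — holds.
mill can only start once drill is done — holds.
weld can only start once grind is done — holds.
mill can only start once weld is done — holds.
The deadline for drill is shift 3 — holds.
cut must be completed before route — holds.
The shop runs at most 1 operation per shift — holds.
bore is only available from shift 4 onward — holds.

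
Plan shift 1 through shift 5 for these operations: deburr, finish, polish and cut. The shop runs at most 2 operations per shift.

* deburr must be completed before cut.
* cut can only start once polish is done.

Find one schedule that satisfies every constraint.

polish=shift 1; deburr=shift 1; cut=shift 2; finish=shift 2

Checking: polish(shift 1) before cut(shift 2); deburr(shift 1) before cut(shift 2); max 2 per shift (cap 2).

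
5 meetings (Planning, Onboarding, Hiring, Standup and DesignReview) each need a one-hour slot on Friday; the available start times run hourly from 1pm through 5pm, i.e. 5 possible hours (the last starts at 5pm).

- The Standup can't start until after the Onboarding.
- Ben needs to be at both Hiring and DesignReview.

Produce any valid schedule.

Planning in 1pm; Onboarding in 1pm; Standup in 2pm; Hiring in 1pm; DesignReview in 2pm

Checking: Onboarding(1pm) before Standup(2pm); Hiring(1pm) != DesignReview(2pm).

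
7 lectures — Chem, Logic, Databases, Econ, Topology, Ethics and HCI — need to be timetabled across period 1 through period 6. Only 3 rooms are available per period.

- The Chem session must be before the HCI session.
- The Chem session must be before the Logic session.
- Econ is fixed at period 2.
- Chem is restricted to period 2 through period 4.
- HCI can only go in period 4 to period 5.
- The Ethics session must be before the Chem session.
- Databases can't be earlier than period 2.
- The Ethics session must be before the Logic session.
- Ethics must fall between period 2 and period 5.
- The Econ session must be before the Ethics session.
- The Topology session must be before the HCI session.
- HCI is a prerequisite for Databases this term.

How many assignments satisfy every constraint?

Splitting on Logic: it can be period 5 (4), period 6 (4). Listing each branch's schedules as (Chem, Databases, Econ, Topology, Ethics, HCI) by period number:
Logic=period 5: (4,6,2,1,3,5) (4,6,2,2,3,5) (4,6,2,3,3,5) (4,6,2,4,3,5) — 4.
Logic=period 6: (4,6,2,1,3,5) (4,6,2,2,3,5) (4,6,2,3,3,5) (4,6,2,4,3,5) — 4.
Summing: 4 + 4 = 8.

8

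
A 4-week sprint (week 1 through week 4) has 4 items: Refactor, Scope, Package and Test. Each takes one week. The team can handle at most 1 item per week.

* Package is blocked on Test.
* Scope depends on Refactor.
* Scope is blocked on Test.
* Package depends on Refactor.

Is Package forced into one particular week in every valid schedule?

Package can be week 3 (e.g. Package in week 3; Test in week 2; Scope in week 4; Refactor in week 1) or week 4 (e.g. Scope=week 3; Test=week 2; Package=week 4; Refactor=week 1).

No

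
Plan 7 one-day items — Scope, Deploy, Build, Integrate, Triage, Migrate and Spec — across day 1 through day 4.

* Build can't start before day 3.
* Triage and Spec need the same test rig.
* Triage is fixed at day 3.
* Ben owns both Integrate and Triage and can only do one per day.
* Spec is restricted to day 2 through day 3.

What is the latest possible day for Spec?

day 2

Spec is available from day 2; Spec's own window allows nothing later than day 3.
Spec at day 2 is achievable: Spec -> day 2, Triage -> day 3, Scope -> day 1, Build -> day 3, Deploy -> day 1, Migrate -> day 1, Integrate -> day 1.
Nothing later works — the conflict constraints rule out every day after day 2.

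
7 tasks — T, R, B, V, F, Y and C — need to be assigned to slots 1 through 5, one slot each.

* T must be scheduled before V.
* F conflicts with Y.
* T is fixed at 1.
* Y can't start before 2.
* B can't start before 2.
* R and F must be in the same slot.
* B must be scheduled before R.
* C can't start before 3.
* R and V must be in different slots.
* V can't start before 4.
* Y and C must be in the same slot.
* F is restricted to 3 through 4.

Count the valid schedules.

8

Splitting on R: it can be 3 (4), 4 (4). Listing each branch's schedules as (T, B, V, F, Y, C):
R=3: (1,2,4,3,4,4) (1,2,4,3,5,5) (1,2,5,3,4,4) (1,2,5,3,5,5) — 4.
R=4: (1,2,5,4,3,3) (1,2,5,4,5,5) (1,3,5,4,3,3) (1,3,5,4,5,5) — 4.
Summing: 4 + 4 = 8.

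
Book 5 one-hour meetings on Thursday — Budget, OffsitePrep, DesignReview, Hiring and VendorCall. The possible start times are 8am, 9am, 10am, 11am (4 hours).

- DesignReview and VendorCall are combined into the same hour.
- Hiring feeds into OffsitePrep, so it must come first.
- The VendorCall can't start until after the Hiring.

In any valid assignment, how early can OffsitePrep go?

9am

Precedence pushes OffsitePrep to at least 9am.
OffsitePrep at 9am is achievable: Hiring -> 8am; VendorCall -> 9am; DesignReview -> 9am; OffsitePrep -> 9am; Budget -> 8am.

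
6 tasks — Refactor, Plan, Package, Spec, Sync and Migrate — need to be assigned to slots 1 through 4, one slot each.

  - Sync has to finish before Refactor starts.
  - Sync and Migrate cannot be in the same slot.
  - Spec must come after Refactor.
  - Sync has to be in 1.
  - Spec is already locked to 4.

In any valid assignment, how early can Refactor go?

Precedence pushes Refactor to at least 2; downstream work caps Refactor at 3.
Refactor at 2 is achievable: Sync -> 1, Migrate -> 2, Package -> 1, Plan -> 1, Spec -> 4, Refactor -> 2.

2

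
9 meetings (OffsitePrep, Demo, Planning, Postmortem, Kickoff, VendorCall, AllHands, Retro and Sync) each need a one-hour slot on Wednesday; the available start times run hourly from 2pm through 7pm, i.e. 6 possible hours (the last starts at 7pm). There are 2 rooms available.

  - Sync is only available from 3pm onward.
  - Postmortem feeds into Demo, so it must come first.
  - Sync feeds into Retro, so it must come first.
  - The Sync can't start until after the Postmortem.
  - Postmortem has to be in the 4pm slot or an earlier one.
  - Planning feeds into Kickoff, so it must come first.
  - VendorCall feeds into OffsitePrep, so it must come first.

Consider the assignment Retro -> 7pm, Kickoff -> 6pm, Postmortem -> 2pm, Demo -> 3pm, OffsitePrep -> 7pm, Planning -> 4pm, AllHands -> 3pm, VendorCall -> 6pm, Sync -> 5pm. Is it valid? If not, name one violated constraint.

Yes, all constraints hold

VendorCall feeds into OffsitePrep, so it must come first — holds.
There are 2 rooms available — holds.
Sync feeds into Retro, so it must come first — holds.
Planning feeds into Kickoff, so it must come first — holds.
The Sync can't start until after the Postmortem — holds.
Sync is only available from 3pm onward — holds.
Postmortem has to be in the 4pm slot or an earlier one — holds.
Postmortem feeds into Demo, so it must come first — holds.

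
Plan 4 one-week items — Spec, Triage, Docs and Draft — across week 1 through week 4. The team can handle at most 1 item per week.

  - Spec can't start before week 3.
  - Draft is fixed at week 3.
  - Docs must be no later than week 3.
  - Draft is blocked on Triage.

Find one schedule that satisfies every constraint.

Triage=week 2, Docs=week 1, Spec=week 4, Draft=week 3

Checking: Triage(week 2) before Draft(week 3); Draft=week 3 in [week 3,week 3]; Docs=week 1 in [week 1,week 3]; Spec=week 4 in [week 3,week 4]; max 1 per week (cap 1).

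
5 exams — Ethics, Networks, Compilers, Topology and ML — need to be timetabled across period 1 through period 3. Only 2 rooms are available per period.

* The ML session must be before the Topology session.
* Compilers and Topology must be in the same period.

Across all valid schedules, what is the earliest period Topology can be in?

period 2

Precedence pushes Topology to at least period 2.
Topology at period 2 is achievable: Topology in period 2; Compilers in period 2; Networks in period 3; ML in period 1; Ethics in period 1.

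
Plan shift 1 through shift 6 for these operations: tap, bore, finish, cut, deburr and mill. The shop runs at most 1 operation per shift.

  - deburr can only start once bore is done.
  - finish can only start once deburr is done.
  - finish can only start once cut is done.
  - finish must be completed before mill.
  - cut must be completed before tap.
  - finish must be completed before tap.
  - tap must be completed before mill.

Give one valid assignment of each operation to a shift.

bore=shift 2, mill=shift 6, cut=shift 1, tap=shift 5, finish=shift 4, deburr=shift 3

Checking: finish(shift 4) before mill(shift 6); finish(shift 4) before tap(shift 5); tap(shift 5) before mill(shift 6); bore(shift 2) before deburr(shift 3); cut(shift 1) before tap(shift 5); cut(shift 1) before finish(shift 4); deburr(shift 3) before finish(shift 4); max 1 per shift (cap 1).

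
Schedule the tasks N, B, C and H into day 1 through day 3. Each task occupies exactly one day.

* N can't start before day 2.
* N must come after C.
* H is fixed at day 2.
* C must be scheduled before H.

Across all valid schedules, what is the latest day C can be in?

Downstream work caps C at day 1.
C at day 1 is achievable: B -> day 1, C -> day 1, H -> day 2, N -> day 2.

day 1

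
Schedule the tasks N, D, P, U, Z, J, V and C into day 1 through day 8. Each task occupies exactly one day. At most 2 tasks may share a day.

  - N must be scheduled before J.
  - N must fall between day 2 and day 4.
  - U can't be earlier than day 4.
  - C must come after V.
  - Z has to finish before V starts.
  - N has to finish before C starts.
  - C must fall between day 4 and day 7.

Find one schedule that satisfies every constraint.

C -> day 4, N -> day 2, D -> day 1, J -> day 3, V -> day 2, Z -> day 1, U -> day 4, P -> day 3

Checking: N(day 2) before J(day 3); N(day 2) before C(day 4); Z(day 1) before V(day 2); V(day 2) before C(day 4); N=day 2 in [day 2,day 4]; U=day 4 in [day 4,day 8]; C=day 4 in [day 4,day 7]; max 2 per day (cap 2).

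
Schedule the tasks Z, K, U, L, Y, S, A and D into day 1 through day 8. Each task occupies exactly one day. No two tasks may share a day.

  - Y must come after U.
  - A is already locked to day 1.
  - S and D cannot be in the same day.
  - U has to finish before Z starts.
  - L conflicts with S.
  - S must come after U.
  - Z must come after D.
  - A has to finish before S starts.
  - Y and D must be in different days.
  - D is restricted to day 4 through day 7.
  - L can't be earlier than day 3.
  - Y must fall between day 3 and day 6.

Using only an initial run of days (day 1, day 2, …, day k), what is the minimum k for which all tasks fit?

The precedence chain requires at least 2 distinct days.
With at most 1 per day and 8 tasks, at least 8 days are needed.
Propagating the time windows through the other constraints, Z can't land before day 5, so the schedule must run through at least day 5.
8 works (last occupied day: day 8): for example Y=day 3, U=day 2, A=day 1, D=day 4, K=day 8, Z=day 6, S=day 7, L=day 5.

8 days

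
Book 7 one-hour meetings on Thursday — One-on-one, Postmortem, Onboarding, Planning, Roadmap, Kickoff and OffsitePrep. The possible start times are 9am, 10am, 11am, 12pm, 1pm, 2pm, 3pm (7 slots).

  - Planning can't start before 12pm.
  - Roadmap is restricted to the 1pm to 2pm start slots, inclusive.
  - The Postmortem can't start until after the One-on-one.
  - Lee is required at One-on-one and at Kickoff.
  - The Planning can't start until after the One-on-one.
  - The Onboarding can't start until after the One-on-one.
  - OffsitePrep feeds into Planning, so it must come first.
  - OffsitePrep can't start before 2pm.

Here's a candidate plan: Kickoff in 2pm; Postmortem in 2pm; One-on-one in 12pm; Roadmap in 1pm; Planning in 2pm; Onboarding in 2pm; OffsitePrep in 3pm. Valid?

No — it violates: OffsitePrep feeds into Planning, so it must come first

The Planning can't start until after the One-on-one — holds.
Roadmap is restricted to the 1pm to 2pm start slots, inclusive — holds.
OffsitePrep feeds into Planning, so it must come first — violated.
Planning can't start before 12pm — holds.
The Onboarding can't start until after the One-on-one — holds.
Lee is required at One-on-one and at Kickoff — holds.
OffsitePrep can't start before 2pm — holds.
The Postmortem can't start until after the One-on-one — holds.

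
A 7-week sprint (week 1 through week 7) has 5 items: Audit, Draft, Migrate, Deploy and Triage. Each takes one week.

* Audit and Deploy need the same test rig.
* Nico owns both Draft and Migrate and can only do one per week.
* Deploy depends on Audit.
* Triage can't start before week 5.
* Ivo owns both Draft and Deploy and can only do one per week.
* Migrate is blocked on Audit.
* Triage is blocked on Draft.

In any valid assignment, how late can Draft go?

week 6

Downstream work caps Draft at week 6.
Draft at week 6 is achievable: Triage in week 7; Migrate in week 2; Draft in week 6; Audit in week 1; Deploy in week 2.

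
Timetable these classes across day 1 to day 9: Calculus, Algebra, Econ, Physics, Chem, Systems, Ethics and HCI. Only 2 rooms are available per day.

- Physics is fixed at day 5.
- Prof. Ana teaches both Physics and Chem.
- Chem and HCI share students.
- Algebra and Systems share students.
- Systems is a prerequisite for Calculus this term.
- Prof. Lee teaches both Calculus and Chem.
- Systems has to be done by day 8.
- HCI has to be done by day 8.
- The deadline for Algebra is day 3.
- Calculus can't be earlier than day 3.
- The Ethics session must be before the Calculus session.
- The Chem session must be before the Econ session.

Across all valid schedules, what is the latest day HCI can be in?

HCI's own window allows nothing later than day 8.
HCI at day 8 is achievable: Econ in day 3; Systems in day 2; Chem in day 1; HCI in day 8; Calculus in day 3; Physics in day 5; Algebra in day 1; Ethics in day 2.

day 8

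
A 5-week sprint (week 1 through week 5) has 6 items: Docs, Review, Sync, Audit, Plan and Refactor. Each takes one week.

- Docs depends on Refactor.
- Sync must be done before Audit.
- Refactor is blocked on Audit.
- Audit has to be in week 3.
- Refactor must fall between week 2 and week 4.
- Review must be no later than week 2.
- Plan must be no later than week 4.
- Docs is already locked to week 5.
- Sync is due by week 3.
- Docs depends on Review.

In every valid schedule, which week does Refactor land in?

Audit is fixed at week 3 and must come before Refactor, so Refactor is at least week 4.
Docs is fixed at week 5 and must come after Refactor, so Refactor is at most week 4.
So Refactor must be week 4.

week 4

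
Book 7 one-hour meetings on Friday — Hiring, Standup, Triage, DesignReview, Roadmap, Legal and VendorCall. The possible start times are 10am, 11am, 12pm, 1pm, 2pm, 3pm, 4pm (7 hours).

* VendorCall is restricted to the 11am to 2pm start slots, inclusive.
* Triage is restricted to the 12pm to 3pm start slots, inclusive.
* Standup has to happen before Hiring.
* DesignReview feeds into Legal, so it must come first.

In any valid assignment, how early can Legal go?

11am

Precedence pushes Legal to at least 11am.
Legal at 11am is achievable: Legal -> 11am, Triage -> 12pm, Hiring -> 11am, DesignReview -> 10am, Standup -> 10am, Roadmap -> 10am, VendorCall -> 11am.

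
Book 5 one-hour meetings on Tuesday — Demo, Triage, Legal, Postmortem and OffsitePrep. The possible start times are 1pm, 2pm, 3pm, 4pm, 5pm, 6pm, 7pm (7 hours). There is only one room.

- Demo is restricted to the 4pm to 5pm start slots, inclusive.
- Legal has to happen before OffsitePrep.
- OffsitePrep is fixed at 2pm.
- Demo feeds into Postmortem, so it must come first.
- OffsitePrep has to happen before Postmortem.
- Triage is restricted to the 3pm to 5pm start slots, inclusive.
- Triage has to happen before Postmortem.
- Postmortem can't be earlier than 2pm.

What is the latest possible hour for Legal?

1pm

Downstream work caps Legal at 1pm.
Legal at 1pm is achievable: Triage in 3pm; OffsitePrep in 2pm; Demo in 4pm; Legal in 1pm; Postmortem in 5pm.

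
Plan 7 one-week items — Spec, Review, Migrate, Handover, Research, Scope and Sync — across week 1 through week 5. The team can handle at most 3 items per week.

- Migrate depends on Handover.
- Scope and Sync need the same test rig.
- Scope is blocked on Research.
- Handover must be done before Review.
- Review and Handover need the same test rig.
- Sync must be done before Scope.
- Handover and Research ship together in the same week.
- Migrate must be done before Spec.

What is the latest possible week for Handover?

Downstream work caps Handover at week 3.
Handover at week 3 is achievable: Research=week 3; Handover=week 3; Review=week 4; Spec=week 5; Migrate=week 4; Scope=week 4; Sync=week 1.

week 3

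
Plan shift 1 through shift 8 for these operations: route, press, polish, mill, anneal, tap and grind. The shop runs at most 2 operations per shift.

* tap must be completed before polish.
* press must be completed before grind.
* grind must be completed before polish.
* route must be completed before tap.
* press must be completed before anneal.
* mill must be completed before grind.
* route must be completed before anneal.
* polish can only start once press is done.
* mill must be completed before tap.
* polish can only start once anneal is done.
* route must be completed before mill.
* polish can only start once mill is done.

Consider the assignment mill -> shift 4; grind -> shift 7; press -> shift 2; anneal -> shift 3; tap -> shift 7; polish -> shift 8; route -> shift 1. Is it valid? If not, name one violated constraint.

Valid

mill must be completed before tap — holds.
polish can only start once mill is done — holds.
press must be completed before anneal — holds.
route must be completed before anneal — holds.
The shop runs at most 2 operations per shift — holds.
grind must be completed before polish — holds.
tap must be completed before polish — holds.
route must be completed before tap — holds.
polish can only start once press is done — holds.
polish can only start once anneal is done — holds.
press must be completed before grind — holds.
mill must be completed before grind — holds.
route must be completed before mill — holds.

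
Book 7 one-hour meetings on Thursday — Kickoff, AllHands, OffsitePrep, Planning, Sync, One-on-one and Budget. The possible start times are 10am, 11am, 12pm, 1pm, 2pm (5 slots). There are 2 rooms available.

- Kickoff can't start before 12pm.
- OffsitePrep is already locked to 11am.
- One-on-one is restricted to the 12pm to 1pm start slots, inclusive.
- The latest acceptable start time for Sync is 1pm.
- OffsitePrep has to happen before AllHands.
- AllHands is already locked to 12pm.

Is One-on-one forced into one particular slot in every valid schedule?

One-on-one can be 12pm (e.g. Sync in 10am, Budget in 11am, Kickoff in 1pm, OffsitePrep in 11am, One-on-one in 12pm, Planning in 10am, AllHands in 12pm) or 1pm (e.g. Kickoff in 12pm, One-on-one in 1pm, Budget in 11am, AllHands in 12pm, OffsitePrep in 11am, Sync in 10am, Planning in 10am).

No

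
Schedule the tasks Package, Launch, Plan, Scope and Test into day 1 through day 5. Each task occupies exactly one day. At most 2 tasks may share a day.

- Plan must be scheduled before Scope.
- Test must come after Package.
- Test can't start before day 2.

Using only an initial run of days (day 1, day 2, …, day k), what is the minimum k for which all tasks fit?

The precedence chain requires at least 2 distinct days.
With at most 2 per day and 5 tasks, at least 3 days are needed.
3 works (last occupied day: day 3): for example Launch -> day 3, Package -> day 1, Plan -> day 1, Test -> day 2, Scope -> day 2.

3 days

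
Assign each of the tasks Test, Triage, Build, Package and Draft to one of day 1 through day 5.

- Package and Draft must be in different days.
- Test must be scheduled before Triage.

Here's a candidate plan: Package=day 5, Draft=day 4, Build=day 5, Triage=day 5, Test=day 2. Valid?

Yes, all constraints hold

Test must be scheduled before Triage — holds.
Package and Draft must be in different days — holds.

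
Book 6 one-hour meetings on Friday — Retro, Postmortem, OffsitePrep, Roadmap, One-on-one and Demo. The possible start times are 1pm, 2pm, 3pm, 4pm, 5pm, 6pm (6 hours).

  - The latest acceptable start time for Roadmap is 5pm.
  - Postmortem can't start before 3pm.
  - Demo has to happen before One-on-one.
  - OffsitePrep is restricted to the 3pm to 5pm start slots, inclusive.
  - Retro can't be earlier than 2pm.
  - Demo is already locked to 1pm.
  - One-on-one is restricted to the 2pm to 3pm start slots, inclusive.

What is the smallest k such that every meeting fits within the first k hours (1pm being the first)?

3 hours

The precedence chain requires at least 2 distinct hours.
Postmortem can't be placed before 3pm — that is hour 3 counting from 1pm — so the schedule must run through at least 3 hours.
3 works (last occupied hour: 3pm): for example One-on-one in 2pm, Demo in 1pm, OffsitePrep in 3pm, Retro in 2pm, Postmortem in 3pm, Roadmap in 1pm.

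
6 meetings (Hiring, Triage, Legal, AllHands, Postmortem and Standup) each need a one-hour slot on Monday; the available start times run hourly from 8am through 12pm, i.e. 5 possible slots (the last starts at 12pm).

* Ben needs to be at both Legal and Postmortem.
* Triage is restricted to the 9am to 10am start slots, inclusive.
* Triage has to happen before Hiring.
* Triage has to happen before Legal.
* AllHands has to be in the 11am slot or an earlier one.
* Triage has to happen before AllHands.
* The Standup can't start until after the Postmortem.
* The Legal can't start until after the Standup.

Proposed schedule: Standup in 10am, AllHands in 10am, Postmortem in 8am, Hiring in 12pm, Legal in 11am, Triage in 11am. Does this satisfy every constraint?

No. Triage has to happen before AllHands is not satisfied.

Ben needs to be at both Legal and Postmortem — holds.
Triage has to happen before Hiring — holds.
Triage is restricted to the 9am to 10am start slots, inclusive — violated.
Triage has to happen before Legal — violated.
AllHands has to be in the 11am slot or an earlier one — holds.
The Standup can't start until after the Postmortem — holds.
Triage has to happen before AllHands — violated.
The Legal can't start until after the Standup — holds.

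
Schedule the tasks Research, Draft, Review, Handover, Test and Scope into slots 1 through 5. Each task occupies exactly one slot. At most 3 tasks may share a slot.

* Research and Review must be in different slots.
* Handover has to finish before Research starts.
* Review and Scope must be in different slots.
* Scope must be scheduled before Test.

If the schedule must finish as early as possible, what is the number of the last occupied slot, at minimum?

The precedence chain requires at least 2 distinct slots.
With at most 3 per slot and 6 tasks, at least 2 slots are needed.
Could 2 slots be enough, i.e. nothing placed later than 2? No: Research must come after Handover (at 1 or later) → {2}; Test must come after Scope (at 1 or later) → {2}; Scope must come before Test (at 2 or earlier) → {1}; Review can't share with Scope (1) → {2}; Review can't share with Research (2) → nothing is left.
So 2 slots is not enough.
3 works (last occupied slot: 3): for example Handover in 1, Review in 3, Draft in 1, Test in 2, Scope in 1, Research in 2.

3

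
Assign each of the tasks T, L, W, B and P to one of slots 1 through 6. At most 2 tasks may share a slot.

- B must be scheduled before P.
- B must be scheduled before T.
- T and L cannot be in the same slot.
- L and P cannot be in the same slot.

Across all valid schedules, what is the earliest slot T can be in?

2

Precedence pushes T to at least 2.
T at 2 is achievable: W -> 3; B -> 1; L -> 1; T -> 2; P -> 2.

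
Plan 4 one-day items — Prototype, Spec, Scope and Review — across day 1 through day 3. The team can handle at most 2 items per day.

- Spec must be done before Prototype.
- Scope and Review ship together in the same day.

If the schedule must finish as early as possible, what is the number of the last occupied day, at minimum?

3

The precedence chain requires at least 2 distinct days.
With at most 2 per day and 4 work items, at least 2 days are needed.
Could 2 days be enough, i.e. nothing placed later than day 2? First, Prototype must come after Spec (at day 1 or later) → {day 2}; Spec must come before Prototype (at day 2 or earlier) → {day 1}. Scope could then only be at {day 1, day 2}; try each:
- suppose Scope is at day 1; Review must be in the same day as Scope (in {day 1}) → {day 1}; that puts Spec, Scope and Review all in day 1 — more than 2 per day.
- suppose Scope is at day 2; Review must be in the same day as Scope (in {day 2}) → {day 2}; that puts Prototype, Scope and Review all in day 2 — more than 2 per day.
Every option fails, so 2 days is not enough.
3 works (last occupied day: day 3): for example Spec=day 1; Prototype=day 2; Review=day 3; Scope=day 3.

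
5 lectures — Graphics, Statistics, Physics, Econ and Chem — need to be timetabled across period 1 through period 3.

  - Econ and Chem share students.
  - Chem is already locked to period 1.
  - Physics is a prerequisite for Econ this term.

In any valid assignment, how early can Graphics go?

Graphics at period 1 is achievable: Graphics=period 1; Physics=period 1; Econ=period 2; Statistics=period 1; Chem=period 1.

period 1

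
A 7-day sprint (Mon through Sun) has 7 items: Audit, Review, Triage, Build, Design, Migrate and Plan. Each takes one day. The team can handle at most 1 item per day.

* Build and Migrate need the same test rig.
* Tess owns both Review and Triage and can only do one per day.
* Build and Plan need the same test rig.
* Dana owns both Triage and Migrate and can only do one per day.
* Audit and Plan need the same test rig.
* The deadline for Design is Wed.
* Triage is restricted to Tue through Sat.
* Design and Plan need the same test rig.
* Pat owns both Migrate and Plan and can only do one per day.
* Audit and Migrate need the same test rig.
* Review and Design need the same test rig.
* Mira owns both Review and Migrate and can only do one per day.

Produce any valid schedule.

Build -> Fri; Plan -> Sun; Audit -> Wed; Triage -> Tue; Migrate -> Sat; Design -> Mon; Review -> Thu

Checking: Build(Fri) != Plan(Sun); Audit(Wed) != Migrate(Sat); Triage(Tue) != Migrate(Sat); Review(Thu) != Migrate(Sat); Review(Thu) != Design(Mon); Review(Thu) != Triage(Tue); Audit(Wed) != Plan(Sun); Migrate(Sat) != Plan(Sun); Design(Mon) != Plan(Sun); Build(Fri) != Migrate(Sat); Triage=Tue in [Tue,Sat]; Design=Mon in [Mon,Wed]; max 1 per day (cap 1).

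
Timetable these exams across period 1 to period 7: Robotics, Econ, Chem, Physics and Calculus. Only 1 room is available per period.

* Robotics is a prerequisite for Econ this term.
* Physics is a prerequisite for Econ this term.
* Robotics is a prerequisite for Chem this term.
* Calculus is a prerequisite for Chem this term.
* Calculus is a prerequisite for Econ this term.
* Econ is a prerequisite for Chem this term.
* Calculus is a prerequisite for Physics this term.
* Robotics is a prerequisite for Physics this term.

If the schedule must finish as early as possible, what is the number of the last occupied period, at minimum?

The precedence chain requires at least 4 distinct periods.
With at most 1 per period and 5 exams, at least 5 periods are needed.
5 works (last occupied period: period 5): for example Econ=period 4, Robotics=period 1, Chem=period 5, Calculus=period 2, Physics=period 3.

5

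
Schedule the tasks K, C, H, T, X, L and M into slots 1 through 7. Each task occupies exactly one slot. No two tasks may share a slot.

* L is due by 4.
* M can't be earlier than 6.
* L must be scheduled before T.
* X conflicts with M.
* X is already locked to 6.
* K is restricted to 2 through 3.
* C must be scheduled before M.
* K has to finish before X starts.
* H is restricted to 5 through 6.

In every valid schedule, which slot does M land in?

7

M's window is 6–7.
X is fixed at 6, and M can't share a slot with X.
So M must be 7.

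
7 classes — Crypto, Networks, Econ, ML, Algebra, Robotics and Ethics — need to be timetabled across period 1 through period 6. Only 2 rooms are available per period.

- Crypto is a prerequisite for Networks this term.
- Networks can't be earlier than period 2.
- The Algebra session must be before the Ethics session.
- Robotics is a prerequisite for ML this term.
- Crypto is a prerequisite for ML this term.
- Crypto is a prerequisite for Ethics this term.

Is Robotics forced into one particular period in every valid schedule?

No

Robotics can be period 1 (e.g. Crypto in period 1, Robotics in period 1, ML in period 2, Econ in period 3, Networks in period 2, Algebra in period 3, Ethics in period 4) or period 2 (e.g. Ethics -> period 3; ML -> period 3; Algebra -> period 1; Econ -> period 4; Robotics -> period 2; Crypto -> period 1; Networks -> period 2).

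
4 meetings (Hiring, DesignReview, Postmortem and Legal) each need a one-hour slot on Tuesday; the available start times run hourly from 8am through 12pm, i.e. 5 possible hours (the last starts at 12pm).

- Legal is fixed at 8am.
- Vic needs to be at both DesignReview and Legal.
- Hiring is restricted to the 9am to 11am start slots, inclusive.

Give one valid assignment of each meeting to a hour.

Legal=8am, Postmortem=8am, DesignReview=9am, Hiring=9am

Checking: DesignReview(9am) != Legal(8am); Hiring=9am in [9am,11am]; Legal=8am in [8am,8am].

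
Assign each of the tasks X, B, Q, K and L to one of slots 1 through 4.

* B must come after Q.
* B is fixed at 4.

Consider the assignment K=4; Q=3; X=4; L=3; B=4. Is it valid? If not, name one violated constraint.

B must come after Q — holds.
B is fixed at 4 — holds.

Yes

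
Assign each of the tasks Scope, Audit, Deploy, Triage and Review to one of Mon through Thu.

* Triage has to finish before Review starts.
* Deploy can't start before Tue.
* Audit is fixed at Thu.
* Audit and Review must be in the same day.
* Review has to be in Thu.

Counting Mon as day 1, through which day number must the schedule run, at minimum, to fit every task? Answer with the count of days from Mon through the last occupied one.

The precedence chain requires at least 2 distinct days.
Audit can't be placed before Thu — that is day 4 counting from Mon — so the schedule must run through at least 4 days.
4 works (last occupied day: Thu): for example Review -> Thu, Deploy -> Tue, Audit -> Thu, Scope -> Mon, Triage -> Mon.

4 days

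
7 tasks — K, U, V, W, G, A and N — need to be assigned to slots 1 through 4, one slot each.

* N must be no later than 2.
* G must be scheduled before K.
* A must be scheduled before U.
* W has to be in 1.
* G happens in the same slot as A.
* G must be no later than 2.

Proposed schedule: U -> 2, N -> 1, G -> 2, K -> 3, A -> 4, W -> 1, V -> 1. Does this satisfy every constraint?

No. A must be scheduled before U is not satisfied.

G must be no later than 2 — holds.
G must be scheduled before K — holds.
W has to be in 1 — holds.
N must be no later than 2 — holds.
A must be scheduled before U — violated.
G happens in the same slot as A — violated.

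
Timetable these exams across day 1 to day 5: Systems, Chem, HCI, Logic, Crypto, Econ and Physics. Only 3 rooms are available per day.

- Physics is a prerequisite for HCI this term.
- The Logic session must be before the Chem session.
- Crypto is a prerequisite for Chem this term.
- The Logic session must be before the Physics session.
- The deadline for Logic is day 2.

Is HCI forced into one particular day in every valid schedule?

No

HCI can be day 3 (e.g. HCI in day 3; Logic in day 1; Systems in day 1; Crypto in day 1; Chem in day 2; Econ in day 2; Physics in day 2) or day 4 (e.g. Systems in day 1, Logic in day 1, Physics in day 2, Crypto in day 1, Chem in day 2, Econ in day 2, HCI in day 4).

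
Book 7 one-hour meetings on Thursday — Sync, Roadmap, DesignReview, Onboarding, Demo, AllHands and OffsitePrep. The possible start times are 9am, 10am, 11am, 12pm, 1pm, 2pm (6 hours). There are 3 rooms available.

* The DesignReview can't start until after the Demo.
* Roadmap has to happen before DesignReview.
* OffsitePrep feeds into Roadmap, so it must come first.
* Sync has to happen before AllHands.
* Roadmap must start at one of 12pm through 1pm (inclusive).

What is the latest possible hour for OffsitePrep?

12pm

Downstream work caps OffsitePrep at 12pm.
OffsitePrep at 12pm is achievable: Sync in 9am; AllHands in 10am; OffsitePrep in 12pm; Roadmap in 1pm; Demo in 9am; DesignReview in 2pm; Onboarding in 9am.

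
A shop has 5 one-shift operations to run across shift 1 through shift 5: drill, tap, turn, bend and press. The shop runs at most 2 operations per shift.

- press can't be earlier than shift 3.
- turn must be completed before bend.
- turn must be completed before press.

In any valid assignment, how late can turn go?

Downstream work caps turn at shift 4.
turn at shift 4 is achievable: turn -> shift 4, bend -> shift 5, drill -> shift 1, press -> shift 5, tap -> shift 1.

shift 4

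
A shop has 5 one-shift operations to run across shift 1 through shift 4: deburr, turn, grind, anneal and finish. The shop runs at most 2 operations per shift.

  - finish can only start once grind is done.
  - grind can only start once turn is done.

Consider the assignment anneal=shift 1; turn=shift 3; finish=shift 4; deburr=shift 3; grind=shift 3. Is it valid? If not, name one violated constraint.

Invalid. The shop runs at most 2 operations per shift.

finish can only start once grind is done — holds.
grind can only start once turn is done — violated.
The shop runs at most 2 operations per shift — violated.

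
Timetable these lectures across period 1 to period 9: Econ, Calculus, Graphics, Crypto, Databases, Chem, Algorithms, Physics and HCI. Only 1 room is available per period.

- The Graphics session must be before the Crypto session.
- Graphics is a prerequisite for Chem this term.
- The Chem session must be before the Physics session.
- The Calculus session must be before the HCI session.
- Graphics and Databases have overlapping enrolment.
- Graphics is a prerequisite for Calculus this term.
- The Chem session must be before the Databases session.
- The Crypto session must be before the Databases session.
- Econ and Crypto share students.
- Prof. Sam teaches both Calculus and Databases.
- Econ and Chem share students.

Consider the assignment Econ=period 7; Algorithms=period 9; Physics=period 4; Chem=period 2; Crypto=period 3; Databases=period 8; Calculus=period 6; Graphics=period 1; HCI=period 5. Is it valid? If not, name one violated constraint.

Invalid. The Calculus session must be before the HCI session.

The Chem session must be before the Databases session — holds.
Prof. Sam teaches both Calculus and Databases — holds.
The Graphics session must be before the Crypto session — holds.
The Chem session must be before the Physics session — holds.
The Crypto session must be before the Databases session — holds.
The Calculus session must be before the HCI session — violated.
Econ and Chem share students — holds.
Graphics is a prerequisite for Chem this term — holds.
Only 1 room is available per period — holds.
Graphics and Databases have overlapping enrolment — holds.
Graphics is a prerequisite for Calculus this term — holds.
Econ and Crypto share students — holds.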